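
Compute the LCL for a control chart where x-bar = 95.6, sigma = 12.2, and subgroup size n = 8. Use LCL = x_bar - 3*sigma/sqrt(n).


LCL = 95.6 - 3 * 12.2 / sqrt(8)

82.66


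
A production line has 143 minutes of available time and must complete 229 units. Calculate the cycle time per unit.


Formula: CT = Available Time / Number of Units
CT = 143 min / 229 units
CT = 0.62 min/unit

0.62 min/unit


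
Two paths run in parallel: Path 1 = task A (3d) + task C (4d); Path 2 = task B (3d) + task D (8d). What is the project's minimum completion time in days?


Path 1 = 3 + 4 = 7 days
Path 2 = 3 + 8 = 11 days
Duration = max(7, 11) = 11 days

11 days


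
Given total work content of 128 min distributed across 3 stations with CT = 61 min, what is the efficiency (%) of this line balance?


Formula: Efficiency = Sum of Task Times / (N_stations * CT) * 100
Total station capacity = 3 stations * 61 min = 183 min
Efficiency = 128 / 183 * 100 = 69.9%

69.9%


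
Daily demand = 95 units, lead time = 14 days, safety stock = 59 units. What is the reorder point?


Formula: ROP = (Daily Demand * Lead Time) + Safety Stock
Demand during lead time = 95 * 14 = 1330 units
ROP = 1330 + 59 = 1389 units

1389 units


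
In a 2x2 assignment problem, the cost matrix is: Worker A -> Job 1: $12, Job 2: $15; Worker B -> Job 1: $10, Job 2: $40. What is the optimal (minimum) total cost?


Option 1: A->1 + B->2 = $12 + $40 = $52
Option 2: A->2 + B->1 = $15 + $10 = $25
Min cost = min($52, $25) = $25

$25


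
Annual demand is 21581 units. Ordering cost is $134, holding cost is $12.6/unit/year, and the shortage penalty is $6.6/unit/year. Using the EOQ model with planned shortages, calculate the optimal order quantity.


Formula: EOQ* = sqrt(2DS/H) * sqrt((H+P)/P)
Base EOQ = sqrt(2*21581*134/12.6) = 677.51 units
Correction = sqrt((12.6+6.6)/6.6) = 1.70561
EOQ* = 677.51 * 1.70561 = 1155.6 units

1155.6 units


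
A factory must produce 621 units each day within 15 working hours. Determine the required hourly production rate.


Formula: Production Rate = Daily Demand / Available Hours
Rate = 621 units/day / 15 hours/day
Rate = 41.4 units/hour

41.4 units/hour


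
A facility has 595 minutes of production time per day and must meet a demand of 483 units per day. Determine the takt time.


Formula: Takt Time = Available Production Time / Customer Demand
Takt = 595 min/day / 483 units/day
Takt = 1.23 min/unit

1.23 min/unit


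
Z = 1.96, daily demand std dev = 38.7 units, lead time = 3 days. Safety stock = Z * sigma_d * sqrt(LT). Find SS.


Formula: SS = z * sigma_d * sqrt(LT)
sqrt(LT) = sqrt(3) = 1.7321
SS = 1.96 * 38.7 * 1.7321
SS = 131.4 units

131.4 units


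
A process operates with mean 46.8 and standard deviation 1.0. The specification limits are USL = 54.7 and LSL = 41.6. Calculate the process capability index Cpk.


Cpu = (54.7 - 46.8) / (3 * 1.0) = 2.63
Cpl = (46.8 - 41.6) / (3 * 1.0) = 1.73
Cpk = min(2.63, 1.73) = 1.73

1.73


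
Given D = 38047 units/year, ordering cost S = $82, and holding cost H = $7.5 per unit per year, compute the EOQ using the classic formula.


Formula: EOQ = sqrt(2 * D * S / H)
Numerator: 2 * 38047 * 82 = 6239708
2DS/H = 6239708 / 7.5 = 831961.1
EOQ = sqrt(831961.1) = 912.1 units

912.1 units


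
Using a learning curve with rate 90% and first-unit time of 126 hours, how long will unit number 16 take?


Formula: T_n = T_1 * (learning_rate)^(log2(n)) where learning_rate = rate/100
Doublings = log2(16) = 4
T_n = 126 * 0.9^4
T_n = 126 * 0.6561 = 82.7 hours

82.7 hours


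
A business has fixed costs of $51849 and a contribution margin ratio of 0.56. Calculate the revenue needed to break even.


Formula: BER = Fixed Costs / Contribution Margin Ratio
BER = $51849 / 0.56
BER = $92587.50 (to the nearest cent)

$92587.50


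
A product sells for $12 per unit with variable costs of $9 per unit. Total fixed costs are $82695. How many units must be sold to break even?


Formula: BEQ = Fixed Costs / (Price - Variable Cost)
Contribution margin = $12 - $9 = $3/unit
BEQ = ceil($82695 / $3/unit) = ceil(27565.0) = 27565 units

27565 units


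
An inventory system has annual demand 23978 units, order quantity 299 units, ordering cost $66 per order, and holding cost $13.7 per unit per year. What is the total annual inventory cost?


TC = 23978/299 * 66 + 299/2 * 13.7

$7340.95


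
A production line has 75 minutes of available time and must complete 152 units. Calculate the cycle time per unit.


Formula: CT = Available Time / Number of Units
CT = 75 min / 152 units
CT = 0.49 min/unit

0.49 min/unit


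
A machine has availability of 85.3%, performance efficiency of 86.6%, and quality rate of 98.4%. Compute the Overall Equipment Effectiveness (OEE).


Formula: OEE = Availability * Performance * Quality / 10000
A * P = 85.3% * 86.6% / 100 = 73.87%
OEE = 73.87% * 98.4% / 100 = 72.7%

72.7%


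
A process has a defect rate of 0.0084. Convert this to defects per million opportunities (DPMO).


DPMO = defect_rate * 1000000 = 0.0084 * 1000000

8400


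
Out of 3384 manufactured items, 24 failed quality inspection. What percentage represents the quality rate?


Formula: Quality Rate = Good Pieces / Total Pieces * 100
Good pieces = 3384 - 24 = 3360
QR = 3360 / 3384 * 100 = 99.3%

99.3%


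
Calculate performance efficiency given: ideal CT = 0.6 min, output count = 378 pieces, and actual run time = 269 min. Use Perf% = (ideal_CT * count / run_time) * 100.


Formula: Performance = (Ideal CT * Total Count) / Run Time * 100
Ideal output time = 0.6 * 378 = 226.8 min
Performance = 226.8 / 269 * 100 = 84.3%

84.3%


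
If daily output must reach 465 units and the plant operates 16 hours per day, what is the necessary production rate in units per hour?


Formula: Production Rate = Daily Demand / Available Hours
Rate = 465 units/day / 16 hours/day
Rate = 29.1 units/hour

29.1 units/hour


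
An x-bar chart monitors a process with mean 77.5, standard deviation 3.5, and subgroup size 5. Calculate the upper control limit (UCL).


UCL = 77.5 + 3 * 3.5 / sqrt(5)

82.2


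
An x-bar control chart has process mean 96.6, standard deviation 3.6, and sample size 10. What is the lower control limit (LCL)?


LCL = 96.6 - 3 * 3.6 / sqrt(10)

93.18


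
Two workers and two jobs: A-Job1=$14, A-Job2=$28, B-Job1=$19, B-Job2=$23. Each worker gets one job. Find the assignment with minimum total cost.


Option 1: A->1 + B->2 = $14 + $23 = $37
Option 2: A->2 + B->1 = $28 + $19 = $47
Min cost = min($37, $47) = $37

$37


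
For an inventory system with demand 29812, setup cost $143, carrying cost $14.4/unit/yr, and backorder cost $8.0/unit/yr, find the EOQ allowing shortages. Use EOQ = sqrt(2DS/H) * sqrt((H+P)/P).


Formula: EOQ* = sqrt(2DS/H) * sqrt((H+P)/P)
Base EOQ = sqrt(2*29812*143/14.4) = 769.48 units
Correction = sqrt((14.4+8.0)/8.0) = 1.67332
EOQ* = 769.48 * 1.67332 = 1287.6 units

1287.6 units


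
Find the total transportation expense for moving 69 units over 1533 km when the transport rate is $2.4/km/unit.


TC = dist * cost * units = 1533 * 2.4 * 69 = $253864.80

$253864.80


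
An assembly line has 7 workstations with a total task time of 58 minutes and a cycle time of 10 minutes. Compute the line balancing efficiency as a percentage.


Formula: Efficiency = Sum of Task Times / (N_stations * CT) * 100
Total station capacity = 7 stations * 10 min = 70 min
Efficiency = 58 / 70 * 100 = 82.9%

82.9%


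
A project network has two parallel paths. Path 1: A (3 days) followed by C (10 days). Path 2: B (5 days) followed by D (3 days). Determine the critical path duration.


Path 1 = 3 + 10 = 13 days
Path 2 = 5 + 3 = 8 days
Duration = max(13, 8) = 13 days

13 days


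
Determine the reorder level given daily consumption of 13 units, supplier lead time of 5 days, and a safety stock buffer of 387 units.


Formula: ROP = (Daily Demand * Lead Time) + Safety Stock
Demand during lead time = 13 * 5 = 65 units
ROP = 65 + 387 = 452 units

452 units


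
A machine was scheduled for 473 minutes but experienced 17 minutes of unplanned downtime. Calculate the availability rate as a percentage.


Formula: Availability = (Planned Time - Downtime) / Planned Time * 100
Uptime = 473 - 17 = 456 min
Availability = 456 / 473 * 100 = 96.4%

96.4%


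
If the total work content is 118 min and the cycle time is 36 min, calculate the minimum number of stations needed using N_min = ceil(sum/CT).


Formula: N_min = ceil(Sum of Task Times / Cycle Time)
N_min = ceil(118 min / 36 min) = ceil(3.2778)
N_min = 4 stations

4


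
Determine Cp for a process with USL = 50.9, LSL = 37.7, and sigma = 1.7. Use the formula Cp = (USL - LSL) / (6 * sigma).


Cp = (50.9 - 37.7) / (6 * 1.7)

1.29


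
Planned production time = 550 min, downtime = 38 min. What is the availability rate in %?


Formula: Availability = (Planned Time - Downtime) / Planned Time * 100
Uptime = 550 - 38 = 512 min
Availability = 512 / 550 * 100 = 93.1%

93.1%


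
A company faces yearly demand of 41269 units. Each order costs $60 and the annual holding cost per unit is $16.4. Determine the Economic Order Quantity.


Formula: EOQ = sqrt(2 * D * S / H)
Numerator: 2 * 41269 * 60 = 4952280
2DS/H = 4952280 / 16.4 = 301968.3
EOQ = sqrt(301968.3) = 549.5 units

549.5 units


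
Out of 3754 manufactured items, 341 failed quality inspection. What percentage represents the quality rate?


Formula: Quality Rate = Good Pieces / Total Pieces * 100
Good pieces = 3754 - 341 = 3413
QR = 3413 / 3754 * 100 = 90.9%

90.9%


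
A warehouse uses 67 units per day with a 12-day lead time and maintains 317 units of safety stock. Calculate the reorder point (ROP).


Formula: ROP = (Daily Demand * Lead Time) + Safety Stock
Demand during lead time = 67 * 12 = 804 units
ROP = 804 + 317 = 1121 units

1121 units


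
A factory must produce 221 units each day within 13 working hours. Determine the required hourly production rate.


Formula: Production Rate = Daily Demand / Available Hours
Rate = 221 units/day / 13 hours/day
Rate = 17.0 units/hour

17.0 units/hour


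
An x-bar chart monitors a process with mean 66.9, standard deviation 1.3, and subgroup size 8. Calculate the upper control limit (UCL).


UCL = 66.9 + 3 * 1.3 / sqrt(8)

68.28


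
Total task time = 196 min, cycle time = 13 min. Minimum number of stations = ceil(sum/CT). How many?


Formula: N_min = ceil(Sum of Task Times / Cycle Time)
N_min = ceil(196 min / 13 min) = ceil(15.0769)
N_min = 16 stations

16


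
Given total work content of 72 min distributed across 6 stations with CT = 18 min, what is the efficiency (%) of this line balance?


Formula: Efficiency = Sum of Task Times / (N_stations * CT) * 100
Total station capacity = 6 stations * 18 min = 108 min
Efficiency = 72 / 108 * 100 = 66.7%

66.7%


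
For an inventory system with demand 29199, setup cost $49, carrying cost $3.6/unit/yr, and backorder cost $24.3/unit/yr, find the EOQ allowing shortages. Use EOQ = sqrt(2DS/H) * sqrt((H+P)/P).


Formula: EOQ* = sqrt(2DS/H) * sqrt((H+P)/P)
Base EOQ = sqrt(2*29199*49/3.6) = 891.55 units
Correction = sqrt((3.6+24.3)/24.3) = 1.07152
EOQ* = 891.55 * 1.07152 = 955.3 units

955.3 units


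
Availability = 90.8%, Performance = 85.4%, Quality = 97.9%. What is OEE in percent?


Formula: OEE = Availability * Performance * Quality / 10000
A * P = 90.8% * 85.4% / 100 = 77.54%
OEE = 77.54% * 97.9% / 100 = 75.9%

75.9%


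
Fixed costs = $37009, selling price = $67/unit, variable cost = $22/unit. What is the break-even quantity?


Formula: BEQ = Fixed Costs / (Price - Variable Cost)
Contribution margin = $67 - $22 = $45/unit
BEQ = ceil($37009 / $45/unit) = ceil(822.42) = 823 units

823 units


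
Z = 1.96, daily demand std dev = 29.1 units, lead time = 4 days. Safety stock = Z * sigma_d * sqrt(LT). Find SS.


Formula: SS = z * sigma_d * sqrt(LT)
sqrt(LT) = sqrt(4) = 2.0
SS = 1.96 * 29.1 * 2.0
SS = 114.1 units

114.1 units


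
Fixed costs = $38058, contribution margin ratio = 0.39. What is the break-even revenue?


Formula: BER = Fixed Costs / Contribution Margin Ratio
BER = $38058 / 0.39
BER = $97584.62 (to the nearest cent)

$97584.62


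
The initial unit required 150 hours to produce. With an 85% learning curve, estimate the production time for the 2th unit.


Formula: T_n = T_1 * (learning_rate)^(log2(n)) where learning_rate = rate/100
Doublings = log2(2) = 1
T_n = 150 * 0.85^1
T_n = 150 * 0.85 = 127.5 hours

127.5 hours


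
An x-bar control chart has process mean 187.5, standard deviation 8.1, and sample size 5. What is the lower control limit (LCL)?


LCL = 187.5 - 3 * 8.1 / sqrt(5)

176.63


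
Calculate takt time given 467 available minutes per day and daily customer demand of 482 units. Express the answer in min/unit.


Formula: Takt Time = Available Production Time / Customer Demand
Takt = 467 min/day / 482 units/day
Takt = 0.97 min/unit

0.97 min/unit


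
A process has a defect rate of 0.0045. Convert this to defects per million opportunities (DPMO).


DPMO = defect_rate * 1000000 = 0.0045 * 1000000

4500


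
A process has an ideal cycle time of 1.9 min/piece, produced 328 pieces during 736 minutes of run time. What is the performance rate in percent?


Formula: Performance = (Ideal CT * Total Count) / Run Time * 100
Ideal output time = 1.9 * 328 = 623.2 min
Performance = 623.2 / 736 * 100 = 84.7%

84.7%


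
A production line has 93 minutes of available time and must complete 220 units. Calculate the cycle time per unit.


Formula: CT = Available Time / Number of Units
CT = 93 min / 220 units
CT = 0.42 min/unit

0.42 min/unit


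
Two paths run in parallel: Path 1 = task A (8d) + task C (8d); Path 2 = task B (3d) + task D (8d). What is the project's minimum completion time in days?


Path 1 = 8 + 8 = 16 days
Path 2 = 3 + 8 = 11 days
Duration = max(16, 11) = 16 days

16 days


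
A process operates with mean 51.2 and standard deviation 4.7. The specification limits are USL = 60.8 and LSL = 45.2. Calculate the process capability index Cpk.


Cpu = (60.8 - 51.2) / (3 * 4.7) = 0.68
Cpl = (51.2 - 45.2) / (3 * 4.7) = 0.43
Cpk = min(0.68, 0.43) = 0.43

0.43


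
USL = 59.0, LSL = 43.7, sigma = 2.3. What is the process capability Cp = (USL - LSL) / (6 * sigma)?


Cp = (59.0 - 43.7) / (6 * 2.3)

1.11


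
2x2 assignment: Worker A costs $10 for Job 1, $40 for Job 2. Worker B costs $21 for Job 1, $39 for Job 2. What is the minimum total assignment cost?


Option 1: A->1 + B->2 = $10 + $39 = $49
Option 2: A->2 + B->1 = $40 + $21 = $61
Min cost = min($49, $61) = $49

$49


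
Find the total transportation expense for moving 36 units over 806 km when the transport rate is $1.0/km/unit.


TC = dist * cost * units = 806 * 1.0 * 36 = $29016.00

$29016.00


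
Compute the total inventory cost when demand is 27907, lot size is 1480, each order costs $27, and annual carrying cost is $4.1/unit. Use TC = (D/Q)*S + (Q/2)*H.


TC = 27907/1480 * 27 + 1480/2 * 4.1

$3543.11


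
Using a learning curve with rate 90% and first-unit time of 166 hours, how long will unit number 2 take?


Formula: T_n = T_1 * (learning_rate)^(log2(n)) where learning_rate = rate/100
Doublings = log2(2) = 1
T_n = 166 * 0.9^1
T_n = 166 * 0.9 = 149.4 hours

149.4 hours


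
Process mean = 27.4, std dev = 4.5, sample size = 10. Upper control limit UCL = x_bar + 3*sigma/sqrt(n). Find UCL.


UCL = 27.4 + 3 * 4.5 / sqrt(10)

31.67


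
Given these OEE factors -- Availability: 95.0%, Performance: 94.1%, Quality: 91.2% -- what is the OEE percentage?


Formula: OEE = Availability * Performance * Quality / 10000
A * P = 95.0% * 94.1% / 100 = 89.4%
OEE = 89.4% * 91.2% / 100 = 81.5%

81.5%


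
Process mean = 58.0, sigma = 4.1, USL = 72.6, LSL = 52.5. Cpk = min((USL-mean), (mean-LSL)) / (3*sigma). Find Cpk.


Cpu = (72.6 - 58.0) / (3 * 4.1) = 1.19
Cpl = (58.0 - 52.5) / (3 * 4.1) = 0.45
Cpk = min(1.19, 0.45) = 0.45

0.45


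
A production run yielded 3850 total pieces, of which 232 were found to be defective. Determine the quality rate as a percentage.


Formula: Quality Rate = Good Pieces / Total Pieces * 100
Good pieces = 3850 - 232 = 3618
QR = 3618 / 3850 * 100 = 94.0%

94.0%


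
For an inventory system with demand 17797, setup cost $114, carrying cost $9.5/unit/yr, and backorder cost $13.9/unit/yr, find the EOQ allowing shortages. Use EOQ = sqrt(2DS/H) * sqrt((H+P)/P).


Formula: EOQ* = sqrt(2DS/H) * sqrt((H+P)/P)
Base EOQ = sqrt(2*17797*114/9.5) = 653.55 units
Correction = sqrt((9.5+13.9)/13.9) = 1.29748
EOQ* = 653.55 * 1.29748 = 848.0 units

848.0 units


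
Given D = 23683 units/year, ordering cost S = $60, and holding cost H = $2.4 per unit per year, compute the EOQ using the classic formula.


Formula: EOQ = sqrt(2 * D * S / H)
Numerator: 2 * 23683 * 60 = 2841960
2DS/H = 2841960 / 2.4 = 1184150.0
EOQ = sqrt(1184150.0) = 1088.2 units

1088.2 units


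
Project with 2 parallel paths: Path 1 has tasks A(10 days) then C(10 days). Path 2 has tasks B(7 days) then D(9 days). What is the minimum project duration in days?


Path 1 = 10 + 10 = 20 days
Path 2 = 7 + 9 = 16 days
Duration = max(20, 16) = 20 days

20 days


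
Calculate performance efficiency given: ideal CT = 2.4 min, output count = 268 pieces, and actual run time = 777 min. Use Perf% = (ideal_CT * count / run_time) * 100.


Formula: Performance = (Ideal CT * Total Count) / Run Time * 100
Ideal output time = 2.4 * 268 = 643.2 min
Performance = 643.2 / 777 * 100 = 82.8%

82.8%


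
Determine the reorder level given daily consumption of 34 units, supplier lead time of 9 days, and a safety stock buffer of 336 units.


Formula: ROP = (Daily Demand * Lead Time) + Safety Stock
Demand during lead time = 34 * 9 = 306 units
ROP = 306 + 336 = 642 units

642 units


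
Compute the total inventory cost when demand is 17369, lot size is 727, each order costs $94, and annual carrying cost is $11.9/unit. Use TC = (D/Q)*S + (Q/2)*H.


TC = 17369/727 * 94 + 727/2 * 11.9

$6571.44


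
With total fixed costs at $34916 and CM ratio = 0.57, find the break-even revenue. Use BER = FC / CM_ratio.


Formula: BER = Fixed Costs / Contribution Margin Ratio
BER = $34916 / 0.57
BER = $61256.14 (to the nearest cent)

$61256.14


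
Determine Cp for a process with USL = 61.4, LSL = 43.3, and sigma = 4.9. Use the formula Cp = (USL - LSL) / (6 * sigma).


Cp = (61.4 - 43.3) / (6 * 4.9)

0.62


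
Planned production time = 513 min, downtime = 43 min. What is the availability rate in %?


Formula: Availability = (Planned Time - Downtime) / Planned Time * 100
Uptime = 513 - 43 = 470 min
Availability = 470 / 513 * 100 = 91.6%

91.6%


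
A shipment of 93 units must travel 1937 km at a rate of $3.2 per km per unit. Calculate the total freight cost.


TC = dist * cost * units = 1937 * 3.2 * 93 = $576451.20

$576451.20


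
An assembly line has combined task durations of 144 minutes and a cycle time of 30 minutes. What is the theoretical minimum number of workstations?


Formula: N_min = ceil(Sum of Task Times / Cycle Time)
N_min = ceil(144 min / 30 min) = ceil(4.8)
N_min = 5 stations

5


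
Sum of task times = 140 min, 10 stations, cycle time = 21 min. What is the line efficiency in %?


Formula: Efficiency = Sum of Task Times / (N_stations * CT) * 100
Total station capacity = 10 stations * 21 min = 210 min
Efficiency = 140 / 210 * 100 = 66.7%

66.7%


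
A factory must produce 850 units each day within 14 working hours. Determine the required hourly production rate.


Formula: Production Rate = Daily Demand / Available Hours
Rate = 850 units/day / 14 hours/day
Rate = 60.7 units/hour

60.7 units/hour


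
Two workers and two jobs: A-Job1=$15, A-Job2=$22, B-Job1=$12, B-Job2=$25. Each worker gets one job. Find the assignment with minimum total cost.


Option 1: A->1 + B->2 = $15 + $25 = $40
Option 2: A->2 + B->1 = $22 + $12 = $34
Min cost = min($40, $34) = $34

$34


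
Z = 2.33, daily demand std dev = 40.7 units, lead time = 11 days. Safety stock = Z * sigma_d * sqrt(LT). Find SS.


Formula: SS = z * sigma_d * sqrt(LT)
sqrt(LT) = sqrt(11) = 3.3166
SS = 2.33 * 40.7 * 3.3166
SS = 314.5 units

314.5 units


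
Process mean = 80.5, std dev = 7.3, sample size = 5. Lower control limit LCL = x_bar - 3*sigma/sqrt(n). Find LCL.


LCL = 80.5 - 3 * 7.3 / sqrt(5)

70.71


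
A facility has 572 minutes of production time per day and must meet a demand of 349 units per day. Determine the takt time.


Formula: Takt Time = Available Production Time / Customer Demand
Takt = 572 min/day / 349 units/day
Takt = 1.64 min/unit

1.64 min/unit


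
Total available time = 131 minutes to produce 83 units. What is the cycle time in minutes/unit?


Formula: CT = Available Time / Number of Units
CT = 131 min / 83 units
CT = 1.58 min/unit

1.58 min/unit


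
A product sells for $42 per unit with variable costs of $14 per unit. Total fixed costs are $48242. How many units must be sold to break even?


Formula: BEQ = Fixed Costs / (Price - Variable Cost)
Contribution margin = $42 - $14 = $28/unit
BEQ = ceil($48242 / $28/unit) = ceil(1722.93) = 1723 units

1723 units


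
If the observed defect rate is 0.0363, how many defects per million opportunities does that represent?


DPMO = defect_rate * 1000000 = 0.0363 * 1000000

36300


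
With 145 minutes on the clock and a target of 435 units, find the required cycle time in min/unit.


Formula: CT = Available Time / Number of Units
CT = 145 min / 435 units
CT = 0.33 min/unit

0.33 min/unit


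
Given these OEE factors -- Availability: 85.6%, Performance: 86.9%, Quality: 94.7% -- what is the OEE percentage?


Formula: OEE = Availability * Performance * Quality / 10000
A * P = 85.6% * 86.9% / 100 = 74.39%
OEE = 74.39% * 94.7% / 100 = 70.4%

70.4%


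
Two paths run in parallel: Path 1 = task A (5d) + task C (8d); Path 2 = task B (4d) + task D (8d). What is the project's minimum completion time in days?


Path 1 = 5 + 8 = 13 days
Path 2 = 4 + 8 = 12 days
Duration = max(13, 12) = 13 days

13 days


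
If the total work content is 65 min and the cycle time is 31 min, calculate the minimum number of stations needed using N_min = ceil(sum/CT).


Formula: N_min = ceil(Sum of Task Times / Cycle Time)
N_min = ceil(65 min / 31 min) = ceil(2.0968)
N_min = 3 stations

3


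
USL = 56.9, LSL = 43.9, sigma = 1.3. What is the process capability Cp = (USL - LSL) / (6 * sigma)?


Cp = (56.9 - 43.9) / (6 * 1.3)

1.67


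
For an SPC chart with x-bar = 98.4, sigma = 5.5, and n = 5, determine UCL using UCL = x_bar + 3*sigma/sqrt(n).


UCL = 98.4 + 3 * 5.5 / sqrt(5)

105.78


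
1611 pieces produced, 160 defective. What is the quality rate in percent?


Formula: Quality Rate = Good Pieces / Total Pieces * 100
Good pieces = 1611 - 160 = 1451
QR = 1451 / 1611 * 100 = 90.1%

90.1%


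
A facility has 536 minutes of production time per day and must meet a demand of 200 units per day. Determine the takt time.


Formula: Takt Time = Available Production Time / Customer Demand
Takt = 536 min/day / 200 units/day
Takt = 2.68 min/unit

2.68 min/unit


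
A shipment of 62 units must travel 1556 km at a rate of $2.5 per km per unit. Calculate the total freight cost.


TC = dist * cost * units = 1556 * 2.5 * 62 = $241180.00

$241180.00


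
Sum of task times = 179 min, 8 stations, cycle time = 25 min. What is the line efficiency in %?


Formula: Efficiency = Sum of Task Times / (N_stations * CT) * 100
Total station capacity = 8 stations * 25 min = 200 min
Efficiency = 179 / 200 * 100 = 89.5%

89.5%


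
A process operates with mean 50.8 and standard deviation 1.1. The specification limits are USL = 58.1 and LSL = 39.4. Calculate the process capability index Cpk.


Cpu = (58.1 - 50.8) / (3 * 1.1) = 2.21
Cpl = (50.8 - 39.4) / (3 * 1.1) = 3.45
Cpk = min(2.21, 3.45) = 2.21

2.21


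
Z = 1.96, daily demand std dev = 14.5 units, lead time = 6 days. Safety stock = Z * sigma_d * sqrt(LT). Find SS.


Formula: SS = z * sigma_d * sqrt(LT)
sqrt(LT) = sqrt(6) = 2.4495
SS = 1.96 * 14.5 * 2.4495
SS = 69.6 units

69.6 units


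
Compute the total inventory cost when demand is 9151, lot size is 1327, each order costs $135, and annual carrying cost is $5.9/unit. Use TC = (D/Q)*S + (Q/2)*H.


TC = 9151/1327 * 135 + 1327/2 * 5.9

$4845.61


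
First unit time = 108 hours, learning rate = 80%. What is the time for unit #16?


Formula: T_n = T_1 * (learning_rate)^(log2(n)) where learning_rate = rate/100
Doublings = log2(16) = 4
T_n = 108 * 0.8^4
T_n = 108 * 0.4096 = 44.2 hours

44.2 hours


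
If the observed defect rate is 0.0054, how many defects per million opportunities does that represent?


DPMO = defect_rate * 1000000 = 0.0054 * 1000000

5400


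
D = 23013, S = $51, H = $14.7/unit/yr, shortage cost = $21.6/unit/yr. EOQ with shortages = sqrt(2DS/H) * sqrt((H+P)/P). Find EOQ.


Formula: EOQ* = sqrt(2DS/H) * sqrt((H+P)/P)
Base EOQ = sqrt(2*23013*51/14.7) = 399.6 units
Correction = sqrt((14.7+21.6)/21.6) = 1.29636
EOQ* = 399.6 * 1.29636 = 518.0 units

518.0 units


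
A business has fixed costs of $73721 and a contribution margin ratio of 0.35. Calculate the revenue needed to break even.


Formula: BER = Fixed Costs / Contribution Margin Ratio
BER = $73721 / 0.35
BER = $210631.43 (to the nearest cent)

$210631.43


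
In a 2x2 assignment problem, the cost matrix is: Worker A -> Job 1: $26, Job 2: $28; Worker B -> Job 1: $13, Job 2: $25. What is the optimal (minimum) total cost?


Option 1: A->1 + B->2 = $26 + $25 = $51
Option 2: A->2 + B->1 = $28 + $13 = $41
Min cost = min($51, $41) = $41

$41


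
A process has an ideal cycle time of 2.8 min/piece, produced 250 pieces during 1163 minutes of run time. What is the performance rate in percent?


Formula: Performance = (Ideal CT * Total Count) / Run Time * 100
Ideal output time = 2.8 * 250 = 700.0 min
Performance = 700.0 / 1163 * 100 = 60.2%

60.2%


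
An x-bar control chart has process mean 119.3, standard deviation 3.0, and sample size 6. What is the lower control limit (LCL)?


LCL = 119.3 - 3 * 3.0 / sqrt(6)

115.63


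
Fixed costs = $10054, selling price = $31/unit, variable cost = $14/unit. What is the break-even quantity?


Formula: BEQ = Fixed Costs / (Price - Variable Cost)
Contribution margin = $31 - $14 = $17/unit
BEQ = ceil($10054 / $17/unit) = ceil(591.41) = 592 units

592 units


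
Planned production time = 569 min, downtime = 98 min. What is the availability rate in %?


Formula: Availability = (Planned Time - Downtime) / Planned Time * 100
Uptime = 569 - 98 = 471 min
Availability = 471 / 569 * 100 = 82.8%

82.8%


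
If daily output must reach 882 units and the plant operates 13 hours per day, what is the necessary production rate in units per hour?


Formula: Production Rate = Daily Demand / Available Hours
Rate = 882 units/day / 13 hours/day
Rate = 67.8 units/hour

67.8 units/hour


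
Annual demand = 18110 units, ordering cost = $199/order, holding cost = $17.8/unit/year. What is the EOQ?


Formula: EOQ = sqrt(2 * D * S / H)
Numerator: 2 * 18110 * 199 = 7207780
2DS/H = 7207780 / 17.8 = 404931.5
EOQ = sqrt(404931.5) = 636.3 units

636.3 units


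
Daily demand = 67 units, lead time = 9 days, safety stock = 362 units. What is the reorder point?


Formula: ROP = (Daily Demand * Lead Time) + Safety Stock
Demand during lead time = 67 * 9 = 603 units
ROP = 603 + 362 = 965 units

965 units


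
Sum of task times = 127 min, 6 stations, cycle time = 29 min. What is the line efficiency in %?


Formula: Efficiency = Sum of Task Times / (N_stations * CT) * 100
Total station capacity = 6 stations * 29 min = 174 min
Efficiency = 127 / 174 * 100 = 73.0%

73.0%


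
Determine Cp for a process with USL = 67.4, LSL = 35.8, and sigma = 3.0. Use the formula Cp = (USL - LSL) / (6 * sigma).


Cp = (67.4 - 35.8) / (6 * 3.0)

1.76


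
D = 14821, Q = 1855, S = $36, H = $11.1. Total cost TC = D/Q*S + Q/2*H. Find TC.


TC = 14821/1855 * 36 + 1855/2 * 11.1

$10582.88


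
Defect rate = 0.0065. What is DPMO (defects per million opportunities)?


DPMO = defect_rate * 1000000 = 0.0065 * 1000000

6500


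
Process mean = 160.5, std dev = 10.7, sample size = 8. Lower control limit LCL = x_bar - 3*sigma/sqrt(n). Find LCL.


LCL = 160.5 - 3 * 10.7 / sqrt(8)

149.15


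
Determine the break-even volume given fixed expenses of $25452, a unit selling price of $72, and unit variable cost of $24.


Formula: BEQ = Fixed Costs / (Price - Variable Cost)
Contribution margin = $72 - $24 = $48/unit
BEQ = ceil($25452 / $48/unit) = ceil(530.25) = 531 units

531 units


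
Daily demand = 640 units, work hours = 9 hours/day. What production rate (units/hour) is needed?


Formula: Production Rate = Daily Demand / Available Hours
Rate = 640 units/day / 9 hours/day
Rate = 71.1 units/hour

71.1 units/hour


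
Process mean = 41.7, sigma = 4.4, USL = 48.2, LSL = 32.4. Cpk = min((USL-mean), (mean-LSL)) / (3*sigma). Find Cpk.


Cpu = (48.2 - 41.7) / (3 * 4.4) = 0.49
Cpl = (41.7 - 32.4) / (3 * 4.4) = 0.7
Cpk = min(0.49, 0.7) = 0.49

0.49


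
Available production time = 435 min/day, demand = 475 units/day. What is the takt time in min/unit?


Formula: Takt Time = Available Production Time / Customer Demand
Takt = 435 min/day / 475 units/day
Takt = 0.92 min/unit

0.92 min/unit


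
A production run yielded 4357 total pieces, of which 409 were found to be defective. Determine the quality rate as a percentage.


Formula: Quality Rate = Good Pieces / Total Pieces * 100
Good pieces = 4357 - 409 = 3948
QR = 3948 / 4357 * 100 = 90.6%

90.6%


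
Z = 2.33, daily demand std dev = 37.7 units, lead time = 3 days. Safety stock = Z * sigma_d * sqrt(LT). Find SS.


Formula: SS = z * sigma_d * sqrt(LT)
sqrt(LT) = sqrt(3) = 1.7321
SS = 2.33 * 37.7 * 1.7321
SS = 152.1 units

152.1 units


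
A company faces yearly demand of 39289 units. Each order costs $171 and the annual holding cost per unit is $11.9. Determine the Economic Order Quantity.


Formula: EOQ = sqrt(2 * D * S / H)
Numerator: 2 * 39289 * 171 = 13436838
2DS/H = 13436838 / 11.9 = 1129146.1
EOQ = sqrt(1129146.1) = 1062.6 units

1062.6 units


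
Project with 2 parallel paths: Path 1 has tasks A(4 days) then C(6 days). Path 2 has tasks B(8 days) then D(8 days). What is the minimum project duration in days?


Path 1 = 4 + 6 = 10 days
Path 2 = 8 + 8 = 16 days
Duration = max(10, 16) = 16 days

16 days


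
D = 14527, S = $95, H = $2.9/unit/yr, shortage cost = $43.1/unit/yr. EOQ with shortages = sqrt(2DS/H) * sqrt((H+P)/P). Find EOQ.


Formula: EOQ* = sqrt(2DS/H) * sqrt((H+P)/P)
Base EOQ = sqrt(2*14527*95/2.9) = 975.59 units
Correction = sqrt((2.9+43.1)/43.1) = 1.0331
EOQ* = 975.59 * 1.0331 = 1007.9 units

1007.9 units


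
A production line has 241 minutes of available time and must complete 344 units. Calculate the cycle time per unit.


Formula: CT = Available Time / Number of Units
CT = 241 min / 344 units
CT = 0.7 min/unit

0.7 min/unit


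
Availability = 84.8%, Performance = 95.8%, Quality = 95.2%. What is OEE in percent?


Formula: OEE = Availability * Performance * Quality / 10000
A * P = 84.8% * 95.8% / 100 = 81.24%
OEE = 81.24% * 95.2% / 100 = 77.3%

77.3%


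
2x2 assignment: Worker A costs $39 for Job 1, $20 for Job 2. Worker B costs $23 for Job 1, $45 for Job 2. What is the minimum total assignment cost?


Option 1: A->1 + B->2 = $39 + $45 = $84
Option 2: A->2 + B->1 = $20 + $23 = $43
Min cost = min($84, $43) = $43

$43


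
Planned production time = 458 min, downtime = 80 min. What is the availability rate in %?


Formula: Availability = (Planned Time - Downtime) / Planned Time * 100
Uptime = 458 - 80 = 378 min
Availability = 378 / 458 * 100 = 82.5%

82.5%


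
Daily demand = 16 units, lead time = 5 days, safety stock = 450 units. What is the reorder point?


Formula: ROP = (Daily Demand * Lead Time) + Safety Stock
Demand during lead time = 16 * 5 = 80 units
ROP = 80 + 450 = 530 units

530 units


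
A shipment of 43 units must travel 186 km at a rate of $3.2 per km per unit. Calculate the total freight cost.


TC = dist * cost * units = 186 * 3.2 * 43 = $25593.60

$25593.60


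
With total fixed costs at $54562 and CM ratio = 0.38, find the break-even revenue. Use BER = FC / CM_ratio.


Formula: BER = Fixed Costs / Contribution Margin Ratio
BER = $54562 / 0.38
BER = $143584.21 (to the nearest cent)

$143584.21


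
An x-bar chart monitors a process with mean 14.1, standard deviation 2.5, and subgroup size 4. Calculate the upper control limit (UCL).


UCL = 14.1 + 3 * 2.5 / sqrt(4)

17.85


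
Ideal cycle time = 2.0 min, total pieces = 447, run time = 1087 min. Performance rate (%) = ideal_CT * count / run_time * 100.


Formula: Performance = (Ideal CT * Total Count) / Run Time * 100
Ideal output time = 2.0 * 447 = 894.0 min
Performance = 894.0 / 1087 * 100 = 82.2%

82.2%


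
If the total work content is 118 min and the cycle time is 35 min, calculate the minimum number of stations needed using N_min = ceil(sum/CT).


Formula: N_min = ceil(Sum of Task Times / Cycle Time)
N_min = ceil(118 min / 35 min) = ceil(3.3714)
N_min = 4 stations

4


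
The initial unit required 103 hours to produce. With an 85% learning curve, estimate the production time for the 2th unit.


Formula: T_n = T_1 * (learning_rate)^(log2(n)) where learning_rate = rate/100
Doublings = log2(2) = 1
T_n = 103 * 0.85^1
T_n = 103 * 0.85 = 87.6 hours

87.6 hours


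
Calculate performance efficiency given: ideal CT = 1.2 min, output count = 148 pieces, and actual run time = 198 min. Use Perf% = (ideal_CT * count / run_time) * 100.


Formula: Performance = (Ideal CT * Total Count) / Run Time * 100
Ideal output time = 1.2 * 148 = 177.6 min
Performance = 177.6 / 198 * 100 = 89.7%

89.7%


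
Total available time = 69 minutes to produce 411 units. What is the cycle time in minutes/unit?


Formula: CT = Available Time / Number of Units
CT = 69 min / 411 units
CT = 0.17 min/unit

0.17 min/unit


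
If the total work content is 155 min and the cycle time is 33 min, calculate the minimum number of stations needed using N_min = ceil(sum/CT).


Formula: N_min = ceil(Sum of Task Times / Cycle Time)
N_min = ceil(155 min / 33 min) = ceil(4.697)
N_min = 5 stations

5


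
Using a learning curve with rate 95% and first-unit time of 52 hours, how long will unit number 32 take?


Formula: T_n = T_1 * (learning_rate)^(log2(n)) where learning_rate = rate/100
Doublings = log2(32) = 5
T_n = 52 * 0.95^5
T_n = 52 * 0.7738 = 40.2 hours

40.2 hours


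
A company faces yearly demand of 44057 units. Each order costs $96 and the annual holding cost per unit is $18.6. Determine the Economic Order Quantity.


Formula: EOQ = sqrt(2 * D * S / H)
Numerator: 2 * 44057 * 96 = 8458944
2DS/H = 8458944 / 18.6 = 454781.9
EOQ = sqrt(454781.9) = 674.4 units

674.4 units


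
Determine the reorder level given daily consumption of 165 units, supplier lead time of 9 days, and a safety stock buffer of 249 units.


Formula: ROP = (Daily Demand * Lead Time) + Safety Stock
Demand during lead time = 165 * 9 = 1485 units
ROP = 1485 + 249 = 1734 units

1734 units


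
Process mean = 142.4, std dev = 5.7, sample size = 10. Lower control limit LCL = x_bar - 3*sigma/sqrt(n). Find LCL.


LCL = 142.4 - 3 * 5.7 / sqrt(10)

136.99


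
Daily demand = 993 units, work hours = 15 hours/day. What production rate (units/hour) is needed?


Formula: Production Rate = Daily Demand / Available Hours
Rate = 993 units/day / 15 hours/day
Rate = 66.2 units/hour

66.2 units/hour


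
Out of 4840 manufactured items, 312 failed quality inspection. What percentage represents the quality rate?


Formula: Quality Rate = Good Pieces / Total Pieces * 100
Good pieces = 4840 - 312 = 4528
QR = 4528 / 4840 * 100 = 93.6%

93.6%


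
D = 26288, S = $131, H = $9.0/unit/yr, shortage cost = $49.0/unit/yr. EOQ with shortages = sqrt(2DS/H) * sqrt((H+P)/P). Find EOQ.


Formula: EOQ* = sqrt(2DS/H) * sqrt((H+P)/P)
Base EOQ = sqrt(2*26288*131/9.0) = 874.8 units
Correction = sqrt((9.0+49.0)/49.0) = 1.08797
EOQ* = 874.8 * 1.08797 = 951.8 units

951.8 units


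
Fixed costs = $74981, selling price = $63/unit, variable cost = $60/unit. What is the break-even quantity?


Formula: BEQ = Fixed Costs / (Price - Variable Cost)
Contribution margin = $63 - $60 = $3/unit
BEQ = ceil($74981 / $3/unit) = ceil(24993.67) = 24994 units

24994 units


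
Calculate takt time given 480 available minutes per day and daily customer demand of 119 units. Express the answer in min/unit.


Formula: Takt Time = Available Production Time / Customer Demand
Takt = 480 min/day / 119 units/day
Takt = 4.03 min/unit

4.03 min/unit


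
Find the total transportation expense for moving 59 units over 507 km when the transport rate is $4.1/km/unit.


TC = dist * cost * units = 507 * 4.1 * 59 = $122643.30

$122643.30


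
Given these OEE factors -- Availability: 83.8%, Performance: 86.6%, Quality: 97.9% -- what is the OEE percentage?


Formula: OEE = Availability * Performance * Quality / 10000
A * P = 83.8% * 86.6% / 100 = 72.57%
OEE = 72.57% * 97.9% / 100 = 71.0%

71.0%


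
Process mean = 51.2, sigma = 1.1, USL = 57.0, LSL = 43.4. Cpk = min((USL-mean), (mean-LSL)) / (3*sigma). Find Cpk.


Cpu = (57.0 - 51.2) / (3 * 1.1) = 1.76
Cpl = (51.2 - 43.4) / (3 * 1.1) = 2.36
Cpk = min(1.76, 2.36) = 1.76

1.76


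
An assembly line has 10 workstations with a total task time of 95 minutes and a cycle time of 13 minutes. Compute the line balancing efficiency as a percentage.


Formula: Efficiency = Sum of Task Times / (N_stations * CT) * 100
Total station capacity = 10 stations * 13 min = 130 min
Efficiency = 95 / 130 * 100 = 73.1%

73.1%


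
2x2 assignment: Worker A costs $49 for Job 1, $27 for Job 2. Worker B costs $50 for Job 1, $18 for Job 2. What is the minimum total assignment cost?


Option 1: A->1 + B->2 = $49 + $18 = $67
Option 2: A->2 + B->1 = $27 + $50 = $77
Min cost = min($67, $77) = $67

$67


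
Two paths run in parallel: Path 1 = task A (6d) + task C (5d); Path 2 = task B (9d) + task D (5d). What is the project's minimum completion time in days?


Path 1 = 6 + 5 = 11 days
Path 2 = 9 + 5 = 14 days
Duration = max(11, 14) = 14 days

14 days


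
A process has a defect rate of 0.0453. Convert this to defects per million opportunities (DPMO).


DPMO = defect_rate * 1000000 = 0.0453 * 1000000

45300


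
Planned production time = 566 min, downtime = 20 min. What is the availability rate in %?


Formula: Availability = (Planned Time - Downtime) / Planned Time * 100
Uptime = 566 - 20 = 546 min
Availability = 546 / 566 * 100 = 96.5%

96.5%


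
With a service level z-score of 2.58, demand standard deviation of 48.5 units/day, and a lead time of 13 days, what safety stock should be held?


Formula: SS = z * sigma_d * sqrt(LT)
sqrt(LT) = sqrt(13) = 3.6056
SS = 2.58 * 48.5 * 3.6056
SS = 451.2 units

451.2 units


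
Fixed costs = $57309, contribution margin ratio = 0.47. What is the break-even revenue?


Formula: BER = Fixed Costs / Contribution Margin Ratio
BER = $57309 / 0.47
BER = $121934.04 (to the nearest cent)

$121934.04


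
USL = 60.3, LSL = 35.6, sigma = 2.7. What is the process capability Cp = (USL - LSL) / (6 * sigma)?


Cp = (60.3 - 35.6) / (6 * 2.7)

1.52


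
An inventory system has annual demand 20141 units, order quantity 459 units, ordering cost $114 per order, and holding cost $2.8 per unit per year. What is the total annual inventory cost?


TC = 20141/459 * 114 + 459/2 * 2.8

$5644.94
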